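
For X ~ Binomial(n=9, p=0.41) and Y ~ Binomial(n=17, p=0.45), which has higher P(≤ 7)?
X has higher probability (P(X ≤ 7) = 0.9954 > P(Y ≤ 7) = 0.4743)

Compute P(≤ 7) for each distribution:

X ~ Binomial(n=9, p=0.41):
P(X ≤ 7) = 0.9954

Y ~ Binomial(n=17, p=0.45):
P(Y ≤ 7) = 0.4743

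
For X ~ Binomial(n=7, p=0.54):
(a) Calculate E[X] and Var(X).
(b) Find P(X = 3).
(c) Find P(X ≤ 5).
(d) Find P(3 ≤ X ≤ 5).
(a) E[X] = 3.7800, Var(X) = 1.7388
(b) P(X = 3) = 0.246763
(c) P(X ≤ 5) = 0.906771
(d) P(3 ≤ X ≤ 5) = 0.740477

We have X ~ Binomial(n=7, p=0.54).

(a) Moments:
E[X] = 3.7800
Var(X) = 1.7388
σ = √Var(X) = 1.3186

(b) Point probability using PMF:
P(X = 3) = 0.246763

(c) Cumulative probability using CDF:
P(X ≤ 5) = F(5) = 0.906771

(d) Range probability:
P(3 ≤ X ≤ 5) = P(X ≤ 5) - P(X ≤ 2)
                   = F(5) - F(2)
                   = 0.906771 - 0.166295
                   = 0.740477

This means approximately 74.0% of outcomes fall in the interval [3, 5].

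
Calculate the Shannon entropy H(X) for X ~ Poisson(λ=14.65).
2.7553 nats

We have X ~ Poisson(λ=14.65).

The Shannon entropy measures the uncertainty or information content of the distribution.

For a Poisson distribution with λ=14.65:
H(X) = 2.7553 nats

(In bits, this would be 3.9750 bits.)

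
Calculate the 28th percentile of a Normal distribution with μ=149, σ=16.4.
139.4414

We have X ~ Normal(μ=149, σ=16.4).

We want to find x such that P(X ≤ x) = 0.28.

This is the 28th percentile, which means 28% of values fall below this point.

Using the inverse CDF (quantile function):
x = F⁻¹(0.28) = 139.4414

Verification: P(X ≤ 139.4414) = 0.28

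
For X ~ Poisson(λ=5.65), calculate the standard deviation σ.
2.3770

We have X ~ Poisson(λ=5.65).

For a Poisson distribution with λ=5.65:
σ = √Var(X) = 2.3770

The standard deviation is the square root of the variance.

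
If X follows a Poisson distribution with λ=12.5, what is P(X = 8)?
0.055091

We have X ~ Poisson(λ=12.5).

For a Poisson distribution, the PMF gives us the probability of each outcome.

Using the PMF formula:
P(X = 8) = 0.055091

Rounded to 4 decimal places: 0.0551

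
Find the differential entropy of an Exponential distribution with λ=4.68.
-0.5433 nats

We have X ~ Exponential(λ=4.68).

The differential entropy measures the uncertainty or information content of the distribution.

For an Exponential distribution with λ=4.68:
h(X) = -0.5433 nats

(In bits, this would be -0.7838 bits.)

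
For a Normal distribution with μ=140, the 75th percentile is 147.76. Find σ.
σ = 11.5050

For X ~ Normal(μ, σ), the p-th percentile satisfies x = μ + z_p × σ,
where z_p = Φ⁻¹(p) is the standard normal quantile.

Step 1: z_{0.75} = Φ⁻¹(0.75) = 0.6745

Step 2: Solve for σ:
147.76 = 140 + 0.6745 × σ
σ = (147.76 - 140) / 0.6745
σ = 7.76 / 0.6745
σ = 11.5050

Verification: μ + z × σ = 140 + 0.6745 × 11.5050 = 147.76 ✓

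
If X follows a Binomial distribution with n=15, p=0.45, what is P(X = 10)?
0.051463

We have X ~ Binomial(n=15, p=0.45).

For a Binomial distribution, the PMF gives us the probability of each outcome.

Using the PMF formula:
P(X = 10) = 0.051463

Rounded to 4 decimal places: 0.0515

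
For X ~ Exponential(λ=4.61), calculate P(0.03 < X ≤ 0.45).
0.745218

We have X ~ Exponential(λ=4.61).

To find P(0.03 < X ≤ 0.45), we use:
P(0.03 < X ≤ 0.45) = P(X ≤ 0.45) - P(X ≤ 0.03)
                 = F(0.45) - F(0.03)
                 = 0.874381 - 0.129163
                 = 0.745218

So there's approximately a 74.5% chance that X falls in this range.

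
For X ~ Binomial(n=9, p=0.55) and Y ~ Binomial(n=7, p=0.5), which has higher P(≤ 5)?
Y has higher probability (P(Y ≤ 5) = 0.9375 > P(X ≤ 5) = 0.6386)

Compute P(≤ 5) for each distribution:

X ~ Binomial(n=9, p=0.55):
P(X ≤ 5) = 0.6386

Y ~ Binomial(n=7, p=0.5):
P(Y ≤ 5) = 0.9375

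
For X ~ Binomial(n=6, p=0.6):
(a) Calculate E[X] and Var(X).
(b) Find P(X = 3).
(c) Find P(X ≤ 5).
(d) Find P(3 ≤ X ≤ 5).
(a) E[X] = 3.6000, Var(X) = 1.4400
(b) P(X = 3) = 0.276480
(c) P(X ≤ 5) = 0.953344
(d) P(3 ≤ X ≤ 5) = 0.774144

We have X ~ Binomial(n=6, p=0.6).

(a) Moments:
E[X] = 3.6000
Var(X) = 1.4400
σ = √Var(X) = 1.2000

(b) Point probability using PMF:
P(X = 3) = 0.276480

(c) Cumulative probability using CDF:
P(X ≤ 5) = F(5) = 0.953344

(d) Range probability:
P(3 ≤ X ≤ 5) = P(X ≤ 5) - P(X ≤ 2)
                   = F(5) - F(2)
                   = 0.953344 - 0.179200
                   = 0.774144

This means approximately 77.4% of outcomes fall in the interval [3, 5].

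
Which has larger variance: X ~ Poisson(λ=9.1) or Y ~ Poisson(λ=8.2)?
X has larger variance (9.1000 > 8.2000)

Compute the variance for each distribution:

X ~ Poisson(λ=9.1):
Var(X) = 9.1000

Y ~ Poisson(λ=8.2):
Var(Y) = 8.2000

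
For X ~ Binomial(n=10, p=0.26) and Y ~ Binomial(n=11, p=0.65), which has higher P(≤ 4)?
X has higher probability (P(X ≤ 4) = 0.9096 > P(Y ≤ 4) = 0.0501)

Compute P(≤ 4) for each distribution:

X ~ Binomial(n=10, p=0.26):
P(X ≤ 4) = 0.9096

Y ~ Binomial(n=11, p=0.65):
P(Y ≤ 4) = 0.0501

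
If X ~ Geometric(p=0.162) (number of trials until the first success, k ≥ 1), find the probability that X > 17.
0.049562

We have X ~ Geometric(p=0.162) (number of trials until the first success, k ≥ 1).

P(X > 17) = 1 - P(X ≤ 17)
                = 1 - F(17)
                = 1 - 0.950438
                = 0.049562

So there's approximately a 5.0% chance that X exceeds 17.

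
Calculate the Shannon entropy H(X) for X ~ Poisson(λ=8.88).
2.5008 nats

We have X ~ Poisson(λ=8.88).

The Shannon entropy measures the uncertainty or information content of the distribution.

For a Poisson distribution with λ=8.88:
H(X) = 2.5008 nats

(In bits, this would be 3.6079 bits.)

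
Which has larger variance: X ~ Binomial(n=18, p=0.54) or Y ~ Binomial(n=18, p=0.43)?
X has larger variance (4.4712 > 4.4118)

Compute the variance for each distribution:

X ~ Binomial(n=18, p=0.54):
Var(X) = 4.4712

Y ~ Binomial(n=18, p=0.43):
Var(Y) = 4.4118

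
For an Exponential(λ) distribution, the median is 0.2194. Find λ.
λ = 3.1593

For X ~ Exponential(λ), the CDF is F(x) = 1 - e^(-λx).
The median m satisfies F(m) = 0.5:
1 - e^(-λm) = 0.5
e^(-λm) = 0.5
λm = ln(2)
m = ln(2) / λ

Given m = 0.2194:
λ = ln(2) / 0.2194 = 0.693147 / 0.2194 = 3.1593

Verification: ln(2) / 3.1593 = 0.2194 ✓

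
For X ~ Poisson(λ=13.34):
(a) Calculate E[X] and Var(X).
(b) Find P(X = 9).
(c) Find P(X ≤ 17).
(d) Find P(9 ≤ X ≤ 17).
(a) E[X] = 13.3400, Var(X) = 13.3400
(b) P(X = 9) = 0.059313
(c) P(X ≤ 17) = 0.870801
(d) P(9 ≤ X ≤ 17) = 0.785604

We have X ~ Poisson(λ=13.34).

(a) Moments:
E[X] = 13.3400
Var(X) = 13.3400
σ = √Var(X) = 3.6524

(b) Point probability using PMF:
P(X = 9) = 0.059313

(c) Cumulative probability using CDF:
P(X ≤ 17) = F(17) = 0.870801

(d) Range probability:
P(9 ≤ X ≤ 17) = P(X ≤ 17) - P(X ≤ 8)
                   = F(17) - F(8)
                   = 0.870801 - 0.085196
                   = 0.785604

This means approximately 78.6% of outcomes fall in the interval [9, 17].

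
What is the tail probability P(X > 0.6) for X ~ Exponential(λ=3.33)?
0.135606

We have X ~ Exponential(λ=3.33).

P(X > 0.6) = 1 - P(X ≤ 0.6)
                = 1 - F(0.6)
                = 1 - 0.864394
                = 0.135606

So there's approximately a 13.6% chance that X exceeds 0.6.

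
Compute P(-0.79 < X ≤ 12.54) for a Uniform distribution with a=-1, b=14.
0.888667

We have X ~ Uniform(a=-1, b=14).

To find P(-0.79 < X ≤ 12.54), we use:
P(-0.79 < X ≤ 12.54) = P(X ≤ 12.54) - P(X ≤ -0.79)
                 = F(12.54) - F(-0.79)
                 = 0.902667 - 0.014000
                 = 0.888667

So there's approximately a 88.9% chance that X falls in this range.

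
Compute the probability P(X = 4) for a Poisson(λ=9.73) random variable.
0.022210

We have X ~ Poisson(λ=9.73).

For a Poisson distribution, the PMF gives us the probability of each outcome.

Using the PMF formula:
P(X = 4) = 0.022210

Rounded to 4 decimal places: 0.0222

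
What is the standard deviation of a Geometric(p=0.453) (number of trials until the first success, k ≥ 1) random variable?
1.6327

We have X ~ Geometric(p=0.453) (number of trials until the first success, k ≥ 1).

For a Geometric distribution with p=0.453 (number of trials until the first success, k ≥ 1):
σ = √Var(X) = 1.6327

The standard deviation is the square root of the variance.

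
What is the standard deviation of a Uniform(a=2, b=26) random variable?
6.9282

We have X ~ Uniform(a=2, b=26).

For a Uniform distribution with a=2, b=26:
σ = √Var(X) = 6.9282

The standard deviation is the square root of the variance.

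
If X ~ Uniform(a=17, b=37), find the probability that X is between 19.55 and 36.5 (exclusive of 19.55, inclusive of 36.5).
0.847500

We have X ~ Uniform(a=17, b=37).

To find P(19.55 < X ≤ 36.5), we use:
P(19.55 < X ≤ 36.5) = P(X ≤ 36.5) - P(X ≤ 19.55)
                 = F(36.5) - F(19.55)
                 = 0.975000 - 0.127500
                 = 0.847500

So there's approximately a 84.7% chance that X falls in this range.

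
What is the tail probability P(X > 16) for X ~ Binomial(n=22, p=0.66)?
0.188012

We have X ~ Binomial(n=22, p=0.66).

P(X > 16) = 1 - P(X ≤ 16)
                = 1 - F(16)
                = 1 - 0.811988
                = 0.188012

So there's approximately a 18.8% chance that X exceeds 16.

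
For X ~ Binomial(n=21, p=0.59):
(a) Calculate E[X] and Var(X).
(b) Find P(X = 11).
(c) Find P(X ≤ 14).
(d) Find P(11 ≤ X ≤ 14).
(a) E[X] = 12.3900, Var(X) = 5.0799
(b) P(X = 11) = 0.142770
(c) P(X ≤ 14) = 0.824790
(d) P(11 ≤ X ≤ 14) = 0.624798

We have X ~ Binomial(n=21, p=0.59).

(a) Moments:
E[X] = 12.3900
Var(X) = 5.0799
σ = √Var(X) = 2.2539

(b) Point probability using PMF:
P(X = 11) = 0.142770

(c) Cumulative probability using CDF:
P(X ≤ 14) = F(14) = 0.824790

(d) Range probability:
P(11 ≤ X ≤ 14) = P(X ≤ 14) - P(X ≤ 10)
                   = F(14) - F(10)
                   = 0.824790 - 0.199993
                   = 0.624798

This means approximately 62.5% of outcomes fall in the interval [11, 14].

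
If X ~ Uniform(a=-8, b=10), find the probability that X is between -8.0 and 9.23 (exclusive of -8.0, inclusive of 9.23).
0.957222

We have X ~ Uniform(a=-8, b=10).

To find P(-8.0 < X ≤ 9.23), we use:
P(-8.0 < X ≤ 9.23) = P(X ≤ 9.23) - P(X ≤ -8.0)
                 = F(9.23) - F(-8.0)
                 = 0.957222 - 0.000000
                 = 0.957222

So there's approximately a 95.7% chance that X falls in this range.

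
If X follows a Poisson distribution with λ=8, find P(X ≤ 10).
0.815886

We have X ~ Poisson(λ=8).

The CDF gives us P(X ≤ k).

Using the CDF:
P(X ≤ 10) = 0.815886

This means there's approximately a 81.6% chance that X is at most 10.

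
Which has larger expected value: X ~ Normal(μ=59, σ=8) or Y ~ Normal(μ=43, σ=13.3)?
X has larger mean (59.0000 > 43.0000)

Compute the expected value for each distribution:

X ~ Normal(μ=59, σ=8):
E[X] = 59.0000

Y ~ Normal(μ=43, σ=13.3):
E[Y] = 43.0000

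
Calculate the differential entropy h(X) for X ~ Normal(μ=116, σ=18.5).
4.3367 nats

We have X ~ Normal(μ=116, σ=18.5).

The differential entropy measures the uncertainty or information content of the distribution.

For a Normal distribution with μ=116, σ=18.5:
h(X) = 4.3367 nats

(In bits, this would be 6.2565 bits.)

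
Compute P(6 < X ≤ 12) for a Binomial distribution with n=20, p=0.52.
0.786389

We have X ~ Binomial(n=20, p=0.52).

To find P(6 < X ≤ 12), we use:
P(6 < X ≤ 12) = P(X ≤ 12) - P(X ≤ 6)
                 = F(12) - F(6)
                 = 0.826079 - 0.039690
                 = 0.786389

So there's approximately a 78.6% chance that X falls in this range.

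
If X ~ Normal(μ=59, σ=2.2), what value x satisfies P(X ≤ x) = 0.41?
58.4994

We have X ~ Normal(μ=59, σ=2.2).

We want to find x such that P(X ≤ x) = 0.41.

This is the 41st percentile, which means 41% of values fall below this point.

Using the inverse CDF (quantile function):
x = F⁻¹(0.41) = 58.4994

Verification: P(X ≤ 58.4994) = 0.41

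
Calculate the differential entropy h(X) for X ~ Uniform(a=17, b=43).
3.2581 nats

We have X ~ Uniform(a=17, b=43).

The differential entropy measures the uncertainty or information content of the distribution.

For a Uniform distribution with a=17, b=43:
h(X) = 3.2581 nats

(In bits, this would be 4.7004 bits.)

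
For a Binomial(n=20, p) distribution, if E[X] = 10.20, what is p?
p = 0.51

For a Binomial(n, p) distribution:
E[X] = n × p

Given n = 20 and E[X] = 10.20:
10.20 = 20 × p
p = 10.20 / 20 = 0.51

Verification: Binomial(20, 0.51) has E[X] = 10.20 ✓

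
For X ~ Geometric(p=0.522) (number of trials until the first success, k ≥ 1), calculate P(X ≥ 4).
0.109215

We have X ~ Geometric(p=0.522) (number of trials until the first success, k ≥ 1).

For discrete distributions, P(X ≥ 4) = 1 - P(X ≤ 3).

P(X ≤ 3) = 0.890785
P(X ≥ 4) = 1 - 0.890785 = 0.109215

So there's approximately a 10.9% chance that X is at least 4.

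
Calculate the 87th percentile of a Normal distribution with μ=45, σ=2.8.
48.1539

We have X ~ Normal(μ=45, σ=2.8).

We want to find x such that P(X ≤ x) = 0.87.

This is the 87th percentile, which means 87% of values fall below this point.

Using the inverse CDF (quantile function):
x = F⁻¹(0.87) = 48.1539

Verification: P(X ≤ 48.1539) = 0.87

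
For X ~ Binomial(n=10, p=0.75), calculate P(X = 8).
0.281568

We have X ~ Binomial(n=10, p=0.75).

For a Binomial distribution, the PMF gives us the probability of each outcome.

Using the PMF formula:
P(X = 8) = 0.281568

Rounded to 4 decimal places: 0.2816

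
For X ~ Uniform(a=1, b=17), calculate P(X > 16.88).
0.007500

We have X ~ Uniform(a=1, b=17).

P(X > 16.88) = 1 - P(X ≤ 16.88)
                = 1 - F(16.88)
                = 1 - 0.992500
                = 0.007500

So there's approximately a 0.8% chance that X exceeds 16.88.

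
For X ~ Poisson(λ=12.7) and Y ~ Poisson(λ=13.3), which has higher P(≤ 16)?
X has higher probability (P(X ≤ 16) = 0.8563 > P(Y ≤ 16) = 0.8132)

Compute P(≤ 16) for each distribution:

X ~ Poisson(λ=12.7):
P(X ≤ 16) = 0.8563

Y ~ Poisson(λ=13.3):
P(Y ≤ 16) = 0.8132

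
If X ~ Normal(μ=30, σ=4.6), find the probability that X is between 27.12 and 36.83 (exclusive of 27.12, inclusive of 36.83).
0.665570

We have X ~ Normal(μ=30, σ=4.6).

To find P(27.12 < X ≤ 36.83), we use:
P(27.12 < X ≤ 36.83) = P(X ≤ 36.83) - P(X ≤ 27.12)
                 = F(36.83) - F(27.12)
                 = 0.931199 - 0.265629
                 = 0.665570

So there's approximately a 66.6% chance that X falls in this range.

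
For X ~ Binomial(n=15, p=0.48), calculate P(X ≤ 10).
0.957003

We have X ~ Binomial(n=15, p=0.48).

The CDF gives us P(X ≤ k).

Using the CDF:
P(X ≤ 10) = 0.957003

This means there's approximately a 95.7% chance that X is at most 10.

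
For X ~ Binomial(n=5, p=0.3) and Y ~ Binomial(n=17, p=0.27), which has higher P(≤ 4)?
X has higher probability (P(X ≤ 4) = 0.9976 > P(Y ≤ 4) = 0.4977)

Compute P(≤ 4) for each distribution:

X ~ Binomial(n=5, p=0.3):
P(X ≤ 4) = 0.9976

Y ~ Binomial(n=17, p=0.27):
P(Y ≤ 4) = 0.4977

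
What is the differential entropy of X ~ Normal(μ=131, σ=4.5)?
2.9230 nats

We have X ~ Normal(μ=131, σ=4.5).

The differential entropy measures the uncertainty or information content of the distribution.

For a Normal distribution with μ=131, σ=4.5:
h(X) = 2.9230 nats

(In bits, this would be 4.2170 bits.)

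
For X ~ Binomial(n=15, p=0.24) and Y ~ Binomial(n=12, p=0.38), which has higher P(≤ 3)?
X has higher probability (P(X ≤ 3) = 0.4978 > P(Y ≤ 3) = 0.2704)

Compute P(≤ 3) for each distribution:

X ~ Binomial(n=15, p=0.24):
P(X ≤ 3) = 0.4978

Y ~ Binomial(n=12, p=0.38):
P(Y ≤ 3) = 0.2704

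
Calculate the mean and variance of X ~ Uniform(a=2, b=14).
E[X] = 8.0000, Var(X) = 12.0000

We have X ~ Uniform(a=2, b=14).

For a Uniform distribution with a=2, b=14:

Expected value:
E[X] = 8.0000

Variance:
Var(X) = 12.0000

Standard deviation:
σ = √Var(X) = 3.4641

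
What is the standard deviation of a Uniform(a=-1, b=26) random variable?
7.7942

We have X ~ Uniform(a=-1, b=26).

For a Uniform distribution with a=-1, b=26:
σ = √Var(X) = 7.7942

The standard deviation is the square root of the variance.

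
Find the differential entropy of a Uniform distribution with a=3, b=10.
1.9459 nats

We have X ~ Uniform(a=3, b=10).

The differential entropy measures the uncertainty or information content of the distribution.

For a Uniform distribution with a=3, b=10:
h(X) = 1.9459 nats

(In bits, this would be 2.8074 bits.)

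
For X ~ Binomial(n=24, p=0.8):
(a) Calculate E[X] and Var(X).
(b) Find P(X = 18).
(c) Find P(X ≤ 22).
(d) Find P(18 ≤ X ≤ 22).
(a) E[X] = 19.2000, Var(X) = 3.8400
(b) P(X = 18) = 0.155179
(c) P(X ≤ 22) = 0.966943
(d) P(18 ≤ X ≤ 22) = 0.778014

We have X ~ Binomial(n=24, p=0.8).

(a) Moments:
E[X] = 19.2000
Var(X) = 3.8400
σ = √Var(X) = 1.9596

(b) Point probability using PMF:
P(X = 18) = 0.155179

(c) Cumulative probability using CDF:
P(X ≤ 22) = F(22) = 0.966943

(d) Range probability:
P(18 ≤ X ≤ 22) = P(X ≤ 22) - P(X ≤ 17)
                   = F(22) - F(17)
                   = 0.966943 - 0.188929
                   = 0.778014

This means approximately 77.8% of outcomes fall in the interval [18, 22].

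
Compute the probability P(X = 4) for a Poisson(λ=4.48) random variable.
0.190222

We have X ~ Poisson(λ=4.48).

For a Poisson distribution, the PMF gives us the probability of each outcome.

Using the PMF formula:
P(X = 4) = 0.190222

Rounded to 4 decimal places: 0.1902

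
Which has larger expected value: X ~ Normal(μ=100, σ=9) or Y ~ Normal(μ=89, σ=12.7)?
X has larger mean (100.0000 > 89.0000)

Compute the expected value for each distribution:

X ~ Normal(μ=100, σ=9):
E[X] = 100.0000

Y ~ Normal(μ=89, σ=12.7):
E[Y] = 89.0000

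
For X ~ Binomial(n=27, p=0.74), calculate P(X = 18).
0.112670

We have X ~ Binomial(n=27, p=0.74).

For a Binomial distribution, the PMF gives us the probability of each outcome.

Using the PMF formula:
P(X = 18) = 0.112670

Rounded to 4 decimal places: 0.1127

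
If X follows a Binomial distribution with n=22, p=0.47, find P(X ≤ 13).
0.911545

We have X ~ Binomial(n=22, p=0.47).

The CDF gives us P(X ≤ k).

Using the CDF:
P(X ≤ 13) = 0.911545

This means there's approximately a 91.2% chance that X is at most 13.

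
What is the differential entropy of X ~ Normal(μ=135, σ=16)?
4.1915 nats

We have X ~ Normal(μ=135, σ=16).

The differential entropy measures the uncertainty or information content of the distribution.

For a Normal distribution with μ=135, σ=16:
h(X) = 4.1915 nats

(In bits, this would be 6.0471 bits.)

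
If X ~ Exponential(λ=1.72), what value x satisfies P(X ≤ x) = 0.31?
0.2157

We have X ~ Exponential(λ=1.72).

We want to find x such that P(X ≤ x) = 0.31.

This is the 31st percentile, which means 31% of values fall below this point.

Using the inverse CDF (quantile function):
x = F⁻¹(0.31) = 0.2157

Verification: P(X ≤ 0.2157) = 0.31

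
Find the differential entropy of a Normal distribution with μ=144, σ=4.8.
2.9876 nats

We have X ~ Normal(μ=144, σ=4.8).

The differential entropy measures the uncertainty or information content of the distribution.

For a Normal distribution with μ=144, σ=4.8:
h(X) = 2.9876 nats

(In bits, this would be 4.3101 bits.)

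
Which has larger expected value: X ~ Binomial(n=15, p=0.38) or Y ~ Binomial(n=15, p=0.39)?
Y has larger mean (5.8500 > 5.7000)

Compute the expected value for each distribution:

X ~ Binomial(n=15, p=0.38):
E[X] = 5.7000

Y ~ Binomial(n=15, p=0.39):
E[Y] = 5.8500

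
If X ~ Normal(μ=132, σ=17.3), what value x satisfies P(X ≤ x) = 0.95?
160.4560

We have X ~ Normal(μ=132, σ=17.3).

We want to find x such that P(X ≤ x) = 0.95.

This is the 95th percentile, which means 95% of values fall below this point.

Using the inverse CDF (quantile function):
x = F⁻¹(0.95) = 160.4560

Verification: P(X ≤ 160.4560) = 0.95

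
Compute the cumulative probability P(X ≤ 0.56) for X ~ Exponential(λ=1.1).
0.459899

We have X ~ Exponential(λ=1.1).

The CDF gives us P(X ≤ k).

Using the CDF:
P(X ≤ 0.56) = 0.459899

This means there's approximately a 46.0% chance that X is at most 0.56.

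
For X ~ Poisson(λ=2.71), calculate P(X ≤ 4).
0.861416

We have X ~ Poisson(λ=2.71).

The CDF gives us P(X ≤ k).

Using the CDF:
P(X ≤ 4) = 0.861416

This means there's approximately a 86.1% chance that X is at most 4.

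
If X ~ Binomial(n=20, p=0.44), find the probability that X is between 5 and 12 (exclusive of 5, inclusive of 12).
0.885811

We have X ~ Binomial(n=20, p=0.44).

To find P(5 < X ≤ 12), we use:
P(5 < X ≤ 12) = P(X ≤ 12) - P(X ≤ 5)
                 = F(12) - F(5)
                 = 0.951828 - 0.066016
                 = 0.885811

So there's approximately a 88.6% chance that X falls in this range.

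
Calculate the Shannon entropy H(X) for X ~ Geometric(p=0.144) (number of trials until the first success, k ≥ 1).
2.8622 nats

We have X ~ Geometric(p=0.144) (number of trials until the first success, k ≥ 1).

The Shannon entropy measures the uncertainty or information content of the distribution.

For a Geometric distribution with p=0.144 (number of trials until the first success, k ≥ 1):
H(X) = 2.8622 nats

(In bits, this would be 4.1293 bits.)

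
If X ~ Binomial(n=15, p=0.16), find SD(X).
1.4199

We have X ~ Binomial(n=15, p=0.16).

For a Binomial distribution with n=15, p=0.16:
σ = √Var(X) = 1.4199

The standard deviation is the square root of the variance.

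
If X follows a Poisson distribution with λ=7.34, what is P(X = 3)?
0.042778

We have X ~ Poisson(λ=7.34).

For a Poisson distribution, the PMF gives us the probability of each outcome.

Using the PMF formula:
P(X = 3) = 0.042778

Rounded to 4 decimal places: 0.0428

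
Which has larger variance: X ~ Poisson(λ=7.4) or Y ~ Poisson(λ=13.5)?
Y has larger variance (13.5000 > 7.4000)

Compute the variance for each distribution:

X ~ Poisson(λ=7.4):
Var(X) = 7.4000

Y ~ Poisson(λ=13.5):
Var(Y) = 13.5000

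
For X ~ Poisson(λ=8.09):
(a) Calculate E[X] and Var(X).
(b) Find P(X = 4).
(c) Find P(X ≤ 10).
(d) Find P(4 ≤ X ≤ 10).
(a) E[X] = 8.0900, Var(X) = 8.0900
(b) P(X = 4) = 0.054719
(c) P(X ≤ 10) = 0.806853
(d) P(4 ≤ X ≤ 10) = 0.766978

We have X ~ Poisson(λ=8.09).

(a) Moments:
E[X] = 8.0900
Var(X) = 8.0900
σ = √Var(X) = 2.8443

(b) Point probability using PMF:
P(X = 4) = 0.054719

(c) Cumulative probability using CDF:
P(X ≤ 10) = F(10) = 0.806853

(d) Range probability:
P(4 ≤ X ≤ 10) = P(X ≤ 10) - P(X ≤ 3)
                   = F(10) - F(3)
                   = 0.806853 - 0.039875
                   = 0.766978

This means approximately 76.7% of outcomes fall in the interval [4, 10].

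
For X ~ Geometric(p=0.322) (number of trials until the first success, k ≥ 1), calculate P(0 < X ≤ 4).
0.788691

We have X ~ Geometric(p=0.322) (number of trials until the first success, k ≥ 1).

To find P(0 < X ≤ 4), we use:
P(0 < X ≤ 4) = P(X ≤ 4) - P(X ≤ 0)
                 = F(4) - F(0)
                 = 0.788691 - 0.000000
                 = 0.788691

So there's approximately a 78.9% chance that X falls in this range.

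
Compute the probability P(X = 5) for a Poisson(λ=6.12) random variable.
0.157287

We have X ~ Poisson(λ=6.12).

For a Poisson distribution, the PMF gives us the probability of each outcome.

Using the PMF formula:
P(X = 5) = 0.157287

Rounded to 4 decimal places: 0.1573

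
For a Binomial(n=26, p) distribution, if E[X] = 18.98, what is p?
p = 0.73

For a Binomial(n, p) distribution:
E[X] = n × p

Given n = 26 and E[X] = 18.98:
18.98 = 26 × p
p = 18.98 / 26 = 0.73

Verification: Binomial(26, 0.73) has E[X] = 18.98 ✓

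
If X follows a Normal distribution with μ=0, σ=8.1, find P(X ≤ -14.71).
0.034681

We have X ~ Normal(μ=0, σ=8.1).

The CDF gives us P(X ≤ k).

Using the CDF:
P(X ≤ -14.71) = 0.034681

This means there's approximately a 3.5% chance that X is at most -14.71.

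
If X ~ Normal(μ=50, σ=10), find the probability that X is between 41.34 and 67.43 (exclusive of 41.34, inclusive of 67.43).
0.766088

We have X ~ Normal(μ=50, σ=10).

To find P(41.34 < X ≤ 67.43), we use:
P(41.34 < X ≤ 67.43) = P(X ≤ 67.43) - P(X ≤ 41.34)
                 = F(67.43) - F(41.34)
                 = 0.959333 - 0.193245
                 = 0.766088

So there's approximately a 76.6% chance that X falls in this range.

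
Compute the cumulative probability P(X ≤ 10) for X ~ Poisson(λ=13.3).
0.226814

We have X ~ Poisson(λ=13.3).

The CDF gives us P(X ≤ k).

Using the CDF:
P(X ≤ 10) = 0.226814

This means there's approximately a 22.7% chance that X is at most 10.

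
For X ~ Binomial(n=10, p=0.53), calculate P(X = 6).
0.227126

We have X ~ Binomial(n=10, p=0.53).

For a Binomial distribution, the PMF gives us the probability of each outcome.

Using the PMF formula:
P(X = 6) = 0.227126

Rounded to 4 decimal places: 0.2271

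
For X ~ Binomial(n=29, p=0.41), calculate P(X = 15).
0.074699

We have X ~ Binomial(n=29, p=0.41).

For a Binomial distribution, the PMF gives us the probability of each outcome.

Using the PMF formula:
P(X = 15) = 0.074699

Rounded to 4 decimal places: 0.0747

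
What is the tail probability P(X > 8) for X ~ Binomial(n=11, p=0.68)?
0.263867

We have X ~ Binomial(n=11, p=0.68).

P(X > 8) = 1 - P(X ≤ 8)
                = 1 - F(8)
                = 1 - 0.736133
                = 0.263867

So there's approximately a 26.4% chance that X exceeds 8.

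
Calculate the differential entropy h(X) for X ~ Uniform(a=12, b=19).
1.9459 nats

We have X ~ Uniform(a=12, b=19).

The differential entropy measures the uncertainty or information content of the distribution.

For a Uniform distribution with a=12, b=19:
h(X) = 1.9459 nats

(In bits, this would be 2.8074 bits.)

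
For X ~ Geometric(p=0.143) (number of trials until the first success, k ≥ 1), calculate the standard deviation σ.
6.4737

We have X ~ Geometric(p=0.143) (number of trials until the first success, k ≥ 1).

For a Geometric distribution with p=0.143 (number of trials until the first success, k ≥ 1):
σ = √Var(X) = 6.4737

The standard deviation is the square root of the variance.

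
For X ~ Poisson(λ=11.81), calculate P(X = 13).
0.103741

We have X ~ Poisson(λ=11.81).

For a Poisson distribution, the PMF gives us the probability of each outcome.

Using the PMF formula:
P(X = 13) = 0.103741

Rounded to 4 decimal places: 0.1037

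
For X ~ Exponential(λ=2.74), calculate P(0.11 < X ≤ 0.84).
0.639683

We have X ~ Exponential(λ=2.74).

To find P(0.11 < X ≤ 0.84), we use:
P(0.11 < X ≤ 0.84) = P(X ≤ 0.84) - P(X ≤ 0.11)
                 = F(0.84) - F(0.11)
                 = 0.899901 - 0.260218
                 = 0.639683

So there's approximately a 64.0% chance that X falls in this range.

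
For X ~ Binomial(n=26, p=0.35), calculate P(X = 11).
0.116523

We have X ~ Binomial(n=26, p=0.35).

For a Binomial distribution, the PMF gives us the probability of each outcome.

Using the PMF formula:
P(X = 11) = 0.116523

Rounded to 4 decimal places: 0.1165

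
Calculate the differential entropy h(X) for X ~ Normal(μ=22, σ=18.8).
4.3528 nats

We have X ~ Normal(μ=22, σ=18.8).

The differential entropy measures the uncertainty or information content of the distribution.

For a Normal distribution with μ=22, σ=18.8:
h(X) = 4.3528 nats

(In bits, this would be 6.2798 bits.)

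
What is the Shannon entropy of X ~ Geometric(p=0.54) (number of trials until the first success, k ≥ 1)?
1.2777 nats

We have X ~ Geometric(p=0.54) (number of trials until the first success, k ≥ 1).

The Shannon entropy measures the uncertainty or information content of the distribution.

For a Geometric distribution with p=0.54 (number of trials until the first success, k ≥ 1):
H(X) = 1.2777 nats

(In bits, this would be 1.8433 bits.)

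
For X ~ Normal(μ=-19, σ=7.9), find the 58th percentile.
-17.4050

We have X ~ Normal(μ=-19, σ=7.9).

We want to find x such that P(X ≤ x) = 0.58.

This is the 58th percentile, which means 58% of values fall below this point.

Using the inverse CDF (quantile function):
x = F⁻¹(0.58) = -17.4050

Verification: P(X ≤ -17.4050) = 0.58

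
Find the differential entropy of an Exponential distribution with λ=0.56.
1.5798 nats

We have X ~ Exponential(λ=0.56).

The differential entropy measures the uncertainty or information content of the distribution.

For an Exponential distribution with λ=0.56:
h(X) = 1.5798 nats

(In bits, this would be 2.2792 bits.)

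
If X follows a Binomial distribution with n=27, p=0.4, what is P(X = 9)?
0.124779

We have X ~ Binomial(n=27, p=0.4).

For a Binomial distribution, the PMF gives us the probability of each outcome.

Using the PMF formula:
P(X = 9) = 0.124779

Rounded to 4 decimal places: 0.1248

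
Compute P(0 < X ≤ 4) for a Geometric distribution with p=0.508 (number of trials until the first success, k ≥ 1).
0.941405

We have X ~ Geometric(p=0.508) (number of trials until the first success, k ≥ 1).

To find P(0 < X ≤ 4), we use:
P(0 < X ≤ 4) = P(X ≤ 4) - P(X ≤ 0)
                 = F(4) - F(0)
                 = 0.941405 - 0.000000
                 = 0.941405

So there's approximately a 94.1% chance that X falls in this range.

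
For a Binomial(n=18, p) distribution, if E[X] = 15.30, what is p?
p = 0.85

For a Binomial(n, p) distribution:
E[X] = n × p

Given n = 18 and E[X] = 15.30:
15.30 = 18 × p
p = 15.30 / 18 = 0.85

Verification: Binomial(18, 0.85) has E[X] = 15.30 ✓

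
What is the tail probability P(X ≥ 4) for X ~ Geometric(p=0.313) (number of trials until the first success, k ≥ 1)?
0.324243

We have X ~ Geometric(p=0.313) (number of trials until the first success, k ≥ 1).

For discrete distributions, P(X ≥ 4) = 1 - P(X ≤ 3).

P(X ≤ 3) = 0.675757
P(X ≥ 4) = 1 - 0.675757 = 0.324243

So there's approximately a 32.4% chance that X is at least 4.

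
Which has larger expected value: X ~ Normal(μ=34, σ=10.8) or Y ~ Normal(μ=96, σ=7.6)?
Y has larger mean (96.0000 > 34.0000)

Compute the expected value for each distribution:

X ~ Normal(μ=34, σ=10.8):
E[X] = 34.0000

Y ~ Normal(μ=96, σ=7.6):
E[Y] = 96.0000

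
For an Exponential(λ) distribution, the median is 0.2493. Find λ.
λ = 2.7804

For X ~ Exponential(λ), the CDF is F(x) = 1 - e^(-λx).
The median m satisfies F(m) = 0.5:
1 - e^(-λm) = 0.5
e^(-λm) = 0.5
λm = ln(2)
m = ln(2) / λ

Given m = 0.2493:
λ = ln(2) / 0.2493 = 0.693147 / 0.2493 = 2.7804

Verification: ln(2) / 2.7804 = 0.2493 ✓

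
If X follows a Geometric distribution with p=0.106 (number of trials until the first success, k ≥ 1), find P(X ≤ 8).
0.591962

We have X ~ Geometric(p=0.106) (number of trials until the first success, k ≥ 1).

The CDF gives us P(X ≤ k).

Using the CDF:
P(X ≤ 8) = 0.591962

This means there's approximately a 59.2% chance that X is at most 8.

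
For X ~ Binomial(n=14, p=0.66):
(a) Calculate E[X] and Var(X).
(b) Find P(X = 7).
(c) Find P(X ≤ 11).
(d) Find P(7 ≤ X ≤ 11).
(a) E[X] = 9.2400, Var(X) = 3.1416
(b) P(X = 7) = 0.098335
(c) P(X ≤ 11) = 0.903695
(d) P(7 ≤ X ≤ 11) = 0.839389

We have X ~ Binomial(n=14, p=0.66).

(a) Moments:
E[X] = 9.2400
Var(X) = 3.1416
σ = √Var(X) = 1.7725

(b) Point probability using PMF:
P(X = 7) = 0.098335

(c) Cumulative probability using CDF:
P(X ≤ 11) = F(11) = 0.903695

(d) Range probability:
P(7 ≤ X ≤ 11) = P(X ≤ 11) - P(X ≤ 6)
                   = F(11) - F(6)
                   = 0.903695 - 0.064306
                   = 0.839389

This means approximately 83.9% of outcomes fall in the interval [7, 11].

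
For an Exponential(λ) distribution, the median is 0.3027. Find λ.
λ = 2.2899

For X ~ Exponential(λ), the CDF is F(x) = 1 - e^(-λx).
The median m satisfies F(m) = 0.5:
1 - e^(-λm) = 0.5
e^(-λm) = 0.5
λm = ln(2)
m = ln(2) / λ

Given m = 0.3027:
λ = ln(2) / 0.3027 = 0.693147 / 0.3027 = 2.2899

Verification: ln(2) / 2.2899 = 0.3027 ✓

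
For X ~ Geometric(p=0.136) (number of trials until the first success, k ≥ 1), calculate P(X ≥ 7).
0.415990

We have X ~ Geometric(p=0.136) (number of trials until the first success, k ≥ 1).

For discrete distributions, P(X ≥ 7) = 1 - P(X ≤ 6).

P(X ≤ 6) = 0.584010
P(X ≥ 7) = 1 - 0.584010 = 0.415990

So there's approximately a 41.6% chance that X is at least 7.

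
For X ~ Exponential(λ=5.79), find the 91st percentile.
0.4159

We have X ~ Exponential(λ=5.79).

We want to find x such that P(X ≤ x) = 0.91.

This is the 91st percentile, which means 91% of values fall below this point.

Using the inverse CDF (quantile function):
x = F⁻¹(0.91) = 0.4159

Verification: P(X ≤ 0.4159) = 0.91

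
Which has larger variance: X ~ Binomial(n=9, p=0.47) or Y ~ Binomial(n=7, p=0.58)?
X has larger variance (2.2419 > 1.7052)

Compute the variance for each distribution:

X ~ Binomial(n=9, p=0.47):
Var(X) = 2.2419

Y ~ Binomial(n=7, p=0.58):
Var(Y) = 1.7052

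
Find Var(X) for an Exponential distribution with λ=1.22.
0.6719

We have X ~ Exponential(λ=1.22).

For an Exponential distribution with λ=1.22:
Var(X) = 0.6719

The variance measures the spread of the distribution around the mean.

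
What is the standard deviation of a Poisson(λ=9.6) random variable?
3.0984

We have X ~ Poisson(λ=9.6).

For a Poisson distribution with λ=9.6:
σ = √Var(X) = 3.0984

The standard deviation is the square root of the variance.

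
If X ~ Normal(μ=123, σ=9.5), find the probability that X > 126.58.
0.353145

We have X ~ Normal(μ=123, σ=9.5).

P(X > 126.58) = 1 - P(X ≤ 126.58)
                = 1 - F(126.58)
                = 1 - 0.646855
                = 0.353145

So there's approximately a 35.3% chance that X exceeds 126.58.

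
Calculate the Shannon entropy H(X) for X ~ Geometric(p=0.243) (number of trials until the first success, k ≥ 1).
2.2819 nats

We have X ~ Geometric(p=0.243) (number of trials until the first success, k ≥ 1).

The Shannon entropy measures the uncertainty or information content of the distribution.

For a Geometric distribution with p=0.243 (number of trials until the first success, k ≥ 1):
H(X) = 2.2819 nats

(In bits, this would be 3.2922 bits.)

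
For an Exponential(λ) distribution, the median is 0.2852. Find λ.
λ = 2.4304

For X ~ Exponential(λ), the CDF is F(x) = 1 - e^(-λx).
The median m satisfies F(m) = 0.5:
1 - e^(-λm) = 0.5
e^(-λm) = 0.5
λm = ln(2)
m = ln(2) / λ

Given m = 0.2852:
λ = ln(2) / 0.2852 = 0.693147 / 0.2852 = 2.4304

Verification: ln(2) / 2.4304 = 0.2852 ✓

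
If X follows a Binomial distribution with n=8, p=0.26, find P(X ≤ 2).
0.653476

We have X ~ Binomial(n=8, p=0.26).

The CDF gives us P(X ≤ k).

Using the CDF:
P(X ≤ 2) = 0.653476

This means there's approximately a 65.3% chance that X is at most 2.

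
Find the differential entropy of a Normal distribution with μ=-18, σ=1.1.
1.5142 nats

We have X ~ Normal(μ=-18, σ=1.1).

The differential entropy measures the uncertainty or information content of the distribution.

For a Normal distribution with μ=-18, σ=1.1:
h(X) = 1.5142 nats

(In bits, this would be 2.1846 bits.)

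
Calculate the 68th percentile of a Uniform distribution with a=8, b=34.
25.6800

We have X ~ Uniform(a=8, b=34).

We want to find x such that P(X ≤ x) = 0.68.

This is the 68th percentile, which means 68% of values fall below this point.

Using the inverse CDF (quantile function):
x = F⁻¹(0.68) = 25.6800

Verification: P(X ≤ 25.6800) = 0.68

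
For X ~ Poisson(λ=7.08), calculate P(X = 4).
0.088129

We have X ~ Poisson(λ=7.08).

For a Poisson distribution, the PMF gives us the probability of each outcome.

Using the PMF formula:
P(X = 4) = 0.088129

Rounded to 4 decimal places: 0.0881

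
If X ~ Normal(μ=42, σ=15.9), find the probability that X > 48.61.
0.338806

We have X ~ Normal(μ=42, σ=15.9).

P(X > 48.61) = 1 - P(X ≤ 48.61)
                = 1 - F(48.61)
                = 1 - 0.661194
                = 0.338806

So there's approximately a 33.9% chance that X exceeds 48.61.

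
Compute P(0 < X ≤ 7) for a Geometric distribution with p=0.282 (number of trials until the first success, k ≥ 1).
0.901628

We have X ~ Geometric(p=0.282) (number of trials until the first success, k ≥ 1).

To find P(0 < X ≤ 7), we use:
P(0 < X ≤ 7) = P(X ≤ 7) - P(X ≤ 0)
                 = F(7) - F(0)
                 = 0.901628 - 0.000000
                 = 0.901628

So there's approximately a 90.2% chance that X falls in this range.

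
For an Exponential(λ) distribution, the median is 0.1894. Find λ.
λ = 3.6597

For X ~ Exponential(λ), the CDF is F(x) = 1 - e^(-λx).
The median m satisfies F(m) = 0.5:
1 - e^(-λm) = 0.5
e^(-λm) = 0.5
λm = ln(2)
m = ln(2) / λ

Given m = 0.1894:
λ = ln(2) / 0.1894 = 0.693147 / 0.1894 = 3.6597

Verification: ln(2) / 3.6597 = 0.1894 ✓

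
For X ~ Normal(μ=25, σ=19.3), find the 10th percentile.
0.2661

We have X ~ Normal(μ=25, σ=19.3).

We want to find x such that P(X ≤ x) = 0.1.

This is the 10th percentile, which means 10% of values fall below this point.

Using the inverse CDF (quantile function):
x = F⁻¹(0.1) = 0.2661

Verification: P(X ≤ 0.2661) = 0.1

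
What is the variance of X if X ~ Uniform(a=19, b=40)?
36.7500

We have X ~ Uniform(a=19, b=40).

For a Uniform distribution with a=19, b=40:
Var(X) = 36.7500

The variance measures the spread of the distribution around the mean.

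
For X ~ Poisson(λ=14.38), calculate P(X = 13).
0.102667

We have X ~ Poisson(λ=14.38).

For a Poisson distribution, the PMF gives us the probability of each outcome.

Using the PMF formula:
P(X = 13) = 0.102667

Rounded to 4 decimal places: 0.1027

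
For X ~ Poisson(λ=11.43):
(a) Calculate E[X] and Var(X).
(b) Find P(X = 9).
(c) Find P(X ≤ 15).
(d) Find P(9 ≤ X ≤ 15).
(a) E[X] = 11.4300, Var(X) = 11.4300
(b) P(X = 9) = 0.099694
(c) P(X ≤ 15) = 0.882660
(d) P(9 ≤ X ≤ 15) = 0.686633

We have X ~ Poisson(λ=11.43).

(a) Moments:
E[X] = 11.4300
Var(X) = 11.4300
σ = √Var(X) = 3.3808

(b) Point probability using PMF:
P(X = 9) = 0.099694

(c) Cumulative probability using CDF:
P(X ≤ 15) = F(15) = 0.882660

(d) Range probability:
P(9 ≤ X ≤ 15) = P(X ≤ 15) - P(X ≤ 8)
                   = F(15) - F(8)
                   = 0.882660 - 0.196027
                   = 0.686633

This means approximately 68.7% of outcomes fall in the interval [9, 15].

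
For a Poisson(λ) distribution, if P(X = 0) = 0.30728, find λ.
λ = 1.1800

For a Poisson(λ) distribution, the PMF at 0 is:
P(X = 0) = λ^0 e^(-λ) / 0! = e^(-λ)

Given P(X = 0) = 0.30728:
e^(-λ) = 0.30728
-λ = ln(0.30728)
λ = -ln(0.30728) = 1.1800

Verification: e^(-1.1800) = 0.30728 ✓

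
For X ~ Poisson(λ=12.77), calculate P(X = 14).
0.100075

We have X ~ Poisson(λ=12.77).

For a Poisson distribution, the PMF gives us the probability of each outcome.

Using the PMF formula:
P(X = 14) = 0.100075

Rounded to 4 decimal places: 0.1001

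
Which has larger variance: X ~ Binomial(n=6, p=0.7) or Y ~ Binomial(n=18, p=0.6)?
Y has larger variance (4.3200 > 1.2600)

Compute the variance for each distribution:

X ~ Binomial(n=6, p=0.7):
Var(X) = 1.2600

Y ~ Binomial(n=18, p=0.6):
Var(Y) = 4.3200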